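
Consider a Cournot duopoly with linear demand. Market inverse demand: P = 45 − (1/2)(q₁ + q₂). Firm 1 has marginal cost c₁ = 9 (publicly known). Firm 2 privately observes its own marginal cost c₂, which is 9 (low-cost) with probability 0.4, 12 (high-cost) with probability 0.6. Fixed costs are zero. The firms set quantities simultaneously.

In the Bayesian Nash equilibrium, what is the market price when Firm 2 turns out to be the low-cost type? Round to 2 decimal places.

20.70

Type-c best response for Firm 2: q₂(c) = (45 − c) − q₁/2.
Firm 1 maximizes expected profit; its first-order condition is 45 − q₁ − (1/2)E[q₂] − 9 = 0.
Substituting E[q₂] and solving: E[c₂] = 10.8, so q₁ = (45 − 2·9 + 10.8)/(3/2) = 25.2.
q₂(low-cost) = 23.4, so P = 45 − (1/2)·(25.2 + 23.4) = 20.7.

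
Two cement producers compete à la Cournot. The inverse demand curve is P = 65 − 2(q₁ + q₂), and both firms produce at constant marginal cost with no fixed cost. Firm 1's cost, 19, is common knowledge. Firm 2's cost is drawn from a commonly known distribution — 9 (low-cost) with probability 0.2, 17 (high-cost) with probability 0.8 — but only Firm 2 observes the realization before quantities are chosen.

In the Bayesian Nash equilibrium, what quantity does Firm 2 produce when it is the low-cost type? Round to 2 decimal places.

Type-c best response for Firm 2: q₂(c) = (65 − c)/4 − q₁/2.
Firm 1 maximizes expected profit; its first-order condition is 65 − 4q₁ − 2E[q₂] − 19 = 0.
Substituting E[q₂] and solving: E[c₂] = 15.4, so q₁ = (65 − 2·19 + 15.4)/6 = 7.06667.
q₂(low-cost) = (65 − 9 − 2·7.06667)/4 = 10.4667.

10.47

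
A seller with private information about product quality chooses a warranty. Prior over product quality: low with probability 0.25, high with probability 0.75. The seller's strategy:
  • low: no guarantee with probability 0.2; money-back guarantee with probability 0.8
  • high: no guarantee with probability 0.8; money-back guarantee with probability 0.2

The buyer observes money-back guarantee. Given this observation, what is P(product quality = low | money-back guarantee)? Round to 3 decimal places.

0.571

P(money-back guarantee) = 0.25·0.8 + 0.75·0.2 = 0.35
P(low | money-back guarantee) = (0.25·0.8) / 0.35 = 0.2 / 0.35 = 0.571429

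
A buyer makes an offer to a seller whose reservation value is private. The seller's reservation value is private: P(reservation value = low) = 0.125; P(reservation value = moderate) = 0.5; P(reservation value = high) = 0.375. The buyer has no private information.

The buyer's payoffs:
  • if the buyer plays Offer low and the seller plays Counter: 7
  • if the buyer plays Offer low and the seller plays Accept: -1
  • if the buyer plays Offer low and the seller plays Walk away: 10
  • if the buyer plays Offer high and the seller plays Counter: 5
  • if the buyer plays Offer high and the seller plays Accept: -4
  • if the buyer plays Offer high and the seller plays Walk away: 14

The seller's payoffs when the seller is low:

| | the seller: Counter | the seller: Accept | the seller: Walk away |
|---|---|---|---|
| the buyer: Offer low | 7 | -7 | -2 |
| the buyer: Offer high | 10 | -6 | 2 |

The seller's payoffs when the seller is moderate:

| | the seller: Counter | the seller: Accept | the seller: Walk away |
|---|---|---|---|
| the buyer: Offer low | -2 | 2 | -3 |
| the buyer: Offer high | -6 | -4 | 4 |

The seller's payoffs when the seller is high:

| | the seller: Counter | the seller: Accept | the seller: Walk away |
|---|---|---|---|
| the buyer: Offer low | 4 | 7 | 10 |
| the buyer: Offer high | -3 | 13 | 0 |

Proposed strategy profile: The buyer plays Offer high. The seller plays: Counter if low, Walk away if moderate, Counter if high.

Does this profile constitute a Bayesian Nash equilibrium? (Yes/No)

A profile is a BNE iff every type of every player is best-responding given beliefs about the other side.
The buyer plays Offer high: E[Offer high] = 0.125·(5) + 0.5·(14) + 0.375·(5) = 9.5; E[Offer low] = 8.5. Best-responding. ✓
The seller (reservation value low), facing Offer high: Counter gives 10, Accept gives -6, Walk away gives 2. Proposed Counter is best. ✓
The seller (reservation value moderate), facing Offer high: Counter gives -6, Accept gives -4, Walk away gives 4. Proposed Walk away is best. ✓
The seller (reservation value high), facing Offer high: Counter gives -3, Accept gives 13, Walk away gives 0. Proposed Counter is not best — profitable deviation exists. ✗

No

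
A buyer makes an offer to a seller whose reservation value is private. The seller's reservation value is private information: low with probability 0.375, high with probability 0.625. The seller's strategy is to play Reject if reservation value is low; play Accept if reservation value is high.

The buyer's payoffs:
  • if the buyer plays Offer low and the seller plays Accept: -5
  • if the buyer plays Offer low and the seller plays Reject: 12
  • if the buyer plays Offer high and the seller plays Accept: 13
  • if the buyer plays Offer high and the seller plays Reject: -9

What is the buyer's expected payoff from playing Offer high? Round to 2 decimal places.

E[Offer high] = 0.375·(-9) + 0.625·13 = (-3.375) + 8.125 = 4.75

4.75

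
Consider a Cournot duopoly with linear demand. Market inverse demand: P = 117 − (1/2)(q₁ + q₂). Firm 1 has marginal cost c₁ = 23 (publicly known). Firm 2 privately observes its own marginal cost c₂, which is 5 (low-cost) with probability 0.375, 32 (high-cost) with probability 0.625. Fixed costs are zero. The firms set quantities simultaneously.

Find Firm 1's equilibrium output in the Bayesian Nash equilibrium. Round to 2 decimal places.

61.92

Type-c best response for Firm 2: q₂(c) = (117 − c) − q₁/2.
Firm 1 maximizes expected profit; its first-order condition is 117 − q₁ − (1/2)E[q₂] − 23 = 0.
Substituting E[q₂] and solving: E[c₂] = 21.875, so q₁ = (117 − 2·23 + 21.875)/(3/2) = 61.9167.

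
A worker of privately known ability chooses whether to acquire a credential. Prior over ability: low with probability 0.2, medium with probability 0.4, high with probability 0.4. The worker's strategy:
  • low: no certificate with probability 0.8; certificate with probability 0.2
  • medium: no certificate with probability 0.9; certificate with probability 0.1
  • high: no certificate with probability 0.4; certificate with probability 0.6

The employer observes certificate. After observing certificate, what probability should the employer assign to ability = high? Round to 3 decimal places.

Apply Bayes' rule using the sender's strategy as the likelihood.
P(certificate) = 0.2·0.2 + 0.4·0.1 + 0.4·0.6 = 0.32
P(high | certificate) = (0.4·0.6) / 0.32 = 0.24 / 0.32 = 0.75

0.750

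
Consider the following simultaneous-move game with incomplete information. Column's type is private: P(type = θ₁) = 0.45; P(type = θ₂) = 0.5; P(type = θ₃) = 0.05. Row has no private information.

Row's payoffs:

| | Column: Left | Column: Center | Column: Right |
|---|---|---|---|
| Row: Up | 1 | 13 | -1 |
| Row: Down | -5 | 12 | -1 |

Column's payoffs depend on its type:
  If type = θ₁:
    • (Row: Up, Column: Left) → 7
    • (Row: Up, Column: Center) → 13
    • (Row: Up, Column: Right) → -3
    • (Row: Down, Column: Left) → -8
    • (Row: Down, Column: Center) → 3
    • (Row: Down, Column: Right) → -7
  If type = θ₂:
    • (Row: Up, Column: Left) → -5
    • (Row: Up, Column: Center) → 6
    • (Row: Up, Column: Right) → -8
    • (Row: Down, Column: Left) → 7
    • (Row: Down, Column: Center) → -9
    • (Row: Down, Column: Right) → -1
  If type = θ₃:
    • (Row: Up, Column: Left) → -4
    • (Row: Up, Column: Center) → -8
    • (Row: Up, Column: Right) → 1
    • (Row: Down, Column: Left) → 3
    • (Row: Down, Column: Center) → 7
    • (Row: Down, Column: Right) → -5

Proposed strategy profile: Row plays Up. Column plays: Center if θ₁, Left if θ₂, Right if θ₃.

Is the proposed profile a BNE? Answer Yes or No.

No

A profile is a BNE iff every type of every player is best-responding given beliefs about the other side.
Row plays Up: E[Up] = 0.45·(13) + 0.5·(1) + 0.05·(-1) = 6.3; E[Down] = 2.85. Best-responding. ✓
Column (type θ₁), facing Up: Left gives 7, Center gives 13, Right gives -3. Proposed Center is best. ✓
Column (type θ₂), facing Up: Left gives -5, Center gives 6, Right gives -8. Proposed Left is not best — profitable deviation exists. ✗
Column (type θ₃), facing Up: Left gives -4, Center gives -8, Right gives 1. Proposed Right is best. ✓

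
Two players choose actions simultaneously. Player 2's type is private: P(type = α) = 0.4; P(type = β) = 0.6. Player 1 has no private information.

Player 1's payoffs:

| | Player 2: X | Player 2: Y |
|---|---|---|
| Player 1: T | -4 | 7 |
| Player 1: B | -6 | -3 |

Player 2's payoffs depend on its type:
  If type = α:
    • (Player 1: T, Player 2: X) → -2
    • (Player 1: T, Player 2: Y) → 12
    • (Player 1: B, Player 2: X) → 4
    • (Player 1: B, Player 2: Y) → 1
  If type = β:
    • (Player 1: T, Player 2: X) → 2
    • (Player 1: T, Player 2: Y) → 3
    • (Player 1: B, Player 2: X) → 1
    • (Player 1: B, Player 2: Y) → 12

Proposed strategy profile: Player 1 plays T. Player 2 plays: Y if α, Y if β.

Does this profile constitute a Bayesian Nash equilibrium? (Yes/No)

Yes

Player 1 plays T: E[T] = 0.4·(7) + 0.6·(7) = 7; E[B] = -3. Best-responding. ✓
Player 2 (type α), facing T: X gives -2, Y gives 12. Proposed Y is best. ✓
Player 2 (type β), facing T: X gives 2, Y gives 3. Proposed Y is best. ✓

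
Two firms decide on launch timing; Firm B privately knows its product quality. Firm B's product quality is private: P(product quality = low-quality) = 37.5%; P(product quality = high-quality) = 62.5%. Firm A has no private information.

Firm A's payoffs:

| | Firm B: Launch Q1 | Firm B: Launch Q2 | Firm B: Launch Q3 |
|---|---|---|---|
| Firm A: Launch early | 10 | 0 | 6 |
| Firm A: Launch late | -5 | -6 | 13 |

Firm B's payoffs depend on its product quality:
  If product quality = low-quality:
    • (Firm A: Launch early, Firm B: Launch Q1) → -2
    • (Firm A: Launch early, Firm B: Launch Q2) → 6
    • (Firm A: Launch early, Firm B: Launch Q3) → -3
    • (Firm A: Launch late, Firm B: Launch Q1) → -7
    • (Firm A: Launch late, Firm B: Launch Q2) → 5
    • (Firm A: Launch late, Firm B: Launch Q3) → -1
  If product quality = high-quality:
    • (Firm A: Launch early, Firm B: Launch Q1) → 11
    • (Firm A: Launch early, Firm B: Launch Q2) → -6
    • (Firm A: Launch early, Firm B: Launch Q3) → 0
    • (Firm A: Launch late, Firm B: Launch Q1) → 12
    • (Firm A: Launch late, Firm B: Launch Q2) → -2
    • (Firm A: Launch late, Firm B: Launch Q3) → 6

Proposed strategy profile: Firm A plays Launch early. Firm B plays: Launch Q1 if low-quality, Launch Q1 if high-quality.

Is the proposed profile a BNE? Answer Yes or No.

No

Firm A plays Launch early: E[Launch early] = 0.375·(10) + 0.625·(10) = 10; E[Launch late] = -5. Best-responding. ✓
Firm B (product quality low-quality), facing Launch early: Launch Q1 gives -2, Launch Q2 gives 6, Launch Q3 gives -3. Proposed Launch Q1 is not best — profitable deviation exists. ✗
Firm B (product quality high-quality), facing Launch early: Launch Q1 gives 11, Launch Q2 gives -6, Launch Q3 gives 0. Proposed Launch Q1 is best. ✓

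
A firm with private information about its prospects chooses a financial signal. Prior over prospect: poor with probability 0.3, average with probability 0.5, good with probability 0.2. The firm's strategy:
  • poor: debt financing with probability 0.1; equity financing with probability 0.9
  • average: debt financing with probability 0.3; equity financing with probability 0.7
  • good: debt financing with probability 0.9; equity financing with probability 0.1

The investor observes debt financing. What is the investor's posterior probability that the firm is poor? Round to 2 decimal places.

P(debt financing) = 0.3·0.1 + 0.5·0.3 + 0.2·0.9 = 0.36
P(poor | debt financing) = (0.3·0.1) / 0.36 = 0.03 / 0.36 = 0.0833333

0.08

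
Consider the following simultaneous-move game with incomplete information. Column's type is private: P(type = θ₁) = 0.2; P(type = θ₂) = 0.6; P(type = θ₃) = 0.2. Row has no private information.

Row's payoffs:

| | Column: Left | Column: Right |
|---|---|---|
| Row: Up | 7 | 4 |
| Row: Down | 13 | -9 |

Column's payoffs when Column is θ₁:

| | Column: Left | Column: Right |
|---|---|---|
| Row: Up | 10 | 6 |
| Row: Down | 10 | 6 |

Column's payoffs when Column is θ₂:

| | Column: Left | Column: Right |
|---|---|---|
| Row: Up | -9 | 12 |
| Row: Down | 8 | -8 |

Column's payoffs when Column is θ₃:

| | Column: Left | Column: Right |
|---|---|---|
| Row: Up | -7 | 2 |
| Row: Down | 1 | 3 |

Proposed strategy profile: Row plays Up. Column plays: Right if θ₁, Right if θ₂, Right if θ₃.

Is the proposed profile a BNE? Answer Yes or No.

No

Row plays Up: E[Up] = 0.2·(4) + 0.6·(4) + 0.2·(4) = 4; E[Down] = -9. Best-responding. ✓
Column (type θ₁), facing Up: Left gives 10, Right gives 6. Proposed Right is not best — profitable deviation exists. ✗
Column (type θ₂), facing Up: Left gives -9, Right gives 12. Proposed Right is best. ✓
Column (type θ₃), facing Up: Left gives -7, Right gives 2. Proposed Right is best. ✓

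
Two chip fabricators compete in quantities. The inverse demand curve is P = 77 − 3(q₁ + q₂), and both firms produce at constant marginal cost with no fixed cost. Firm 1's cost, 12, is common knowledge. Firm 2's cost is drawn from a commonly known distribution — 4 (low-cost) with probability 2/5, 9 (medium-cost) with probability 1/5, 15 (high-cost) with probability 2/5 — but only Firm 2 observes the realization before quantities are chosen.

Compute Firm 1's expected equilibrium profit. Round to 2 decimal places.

144.21

Type-c best response for Firm 2: q₂(c) = (77 − c)/6 − q₁/2.
Firm 1 maximizes expected profit; its first-order condition is 77 − 6q₁ − 3E[q₂] − 12 = 0.
Substituting E[q₂] and solving: E[c₂] = 9.4, so q₁ = (77 − 2·12 + 9.4)/9 = 6.93333.
E[P] = 77 − 3·(q₁ + E[q₂]) = 32.8; Firm 1's expected profit = (E[P] − 12)·q₁ = (32.8 − 12)·6.93333 = 144.213.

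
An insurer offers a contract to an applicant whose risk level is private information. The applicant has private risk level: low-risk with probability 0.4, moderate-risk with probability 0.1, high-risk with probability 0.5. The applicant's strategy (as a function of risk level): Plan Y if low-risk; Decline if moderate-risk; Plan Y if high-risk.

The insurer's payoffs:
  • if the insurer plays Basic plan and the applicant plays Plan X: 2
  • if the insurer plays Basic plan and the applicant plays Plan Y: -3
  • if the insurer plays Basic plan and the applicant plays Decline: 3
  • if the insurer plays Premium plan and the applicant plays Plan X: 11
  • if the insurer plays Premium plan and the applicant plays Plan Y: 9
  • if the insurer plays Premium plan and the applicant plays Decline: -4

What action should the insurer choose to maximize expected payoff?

E[Basic plan] = 0.4·(-3) + 0.1·(3) + 0.5·(-3) = -2.4
E[Premium plan] = 0.4·(9) + 0.1·(-4) + 0.5·(9) = 7.7
Best response: Premium plan (7.7 is the largest).

Premium plan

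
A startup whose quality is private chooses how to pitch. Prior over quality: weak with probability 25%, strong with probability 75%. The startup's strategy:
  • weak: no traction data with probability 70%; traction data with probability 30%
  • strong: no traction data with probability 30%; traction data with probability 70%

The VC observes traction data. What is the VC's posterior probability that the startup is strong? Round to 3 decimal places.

0.875

P(traction data) = 0.25·0.3 + 0.75·0.7 = 0.6
P(strong | traction data) = (0.75·0.7) / 0.6 = 0.525 / 0.6 = 0.875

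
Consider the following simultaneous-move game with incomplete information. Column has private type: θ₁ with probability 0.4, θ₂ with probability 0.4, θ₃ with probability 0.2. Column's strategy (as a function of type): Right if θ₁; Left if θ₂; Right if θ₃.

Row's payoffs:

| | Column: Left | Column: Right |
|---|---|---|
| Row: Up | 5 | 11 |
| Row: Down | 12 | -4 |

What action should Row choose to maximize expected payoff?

E[Up] = 0.4·(11) + 0.4·(5) + 0.2·(11) = 8.6
E[Down] = 0.4·(-4) + 0.4·(12) + 0.2·(-4) = 2.4
Best response: Up (8.6 is the largest).

Up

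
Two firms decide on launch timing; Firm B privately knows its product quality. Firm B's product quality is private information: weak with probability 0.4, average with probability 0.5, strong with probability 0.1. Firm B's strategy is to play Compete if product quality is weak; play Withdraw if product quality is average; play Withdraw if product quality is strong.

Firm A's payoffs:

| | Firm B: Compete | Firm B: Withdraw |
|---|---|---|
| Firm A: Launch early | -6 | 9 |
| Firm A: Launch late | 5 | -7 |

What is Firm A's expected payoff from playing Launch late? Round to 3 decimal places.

-2.200

Take the expectation over Firm B's product quality, weighting each type's action by its prior probability.
E[Launch late] = 0.4·5 + 0.5·(-7) + 0.1·(-7) = 2 + (-3.5) + (-0.7) = -2.2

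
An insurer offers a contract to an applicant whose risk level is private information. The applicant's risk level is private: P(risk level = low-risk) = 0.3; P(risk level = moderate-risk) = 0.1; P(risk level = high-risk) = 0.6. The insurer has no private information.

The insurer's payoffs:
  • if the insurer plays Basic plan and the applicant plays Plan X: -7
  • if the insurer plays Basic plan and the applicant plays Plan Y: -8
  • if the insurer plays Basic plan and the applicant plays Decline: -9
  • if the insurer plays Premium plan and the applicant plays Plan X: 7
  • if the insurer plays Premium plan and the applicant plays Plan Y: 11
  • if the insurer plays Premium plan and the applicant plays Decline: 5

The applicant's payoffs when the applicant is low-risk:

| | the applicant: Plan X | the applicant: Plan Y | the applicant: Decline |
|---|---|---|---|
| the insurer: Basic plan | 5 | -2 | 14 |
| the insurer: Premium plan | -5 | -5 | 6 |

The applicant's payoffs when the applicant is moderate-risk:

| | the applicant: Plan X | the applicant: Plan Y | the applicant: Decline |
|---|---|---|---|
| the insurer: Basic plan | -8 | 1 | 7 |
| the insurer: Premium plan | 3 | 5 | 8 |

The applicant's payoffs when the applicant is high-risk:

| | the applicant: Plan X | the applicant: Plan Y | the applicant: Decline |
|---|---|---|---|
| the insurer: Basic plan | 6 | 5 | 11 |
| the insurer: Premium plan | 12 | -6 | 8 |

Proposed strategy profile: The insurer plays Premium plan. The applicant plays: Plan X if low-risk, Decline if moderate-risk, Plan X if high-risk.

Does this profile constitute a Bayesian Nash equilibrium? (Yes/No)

No

The insurer plays Premium plan: E[Premium plan] = 0.3·(7) + 0.1·(5) + 0.6·(7) = 6.8; E[Basic plan] = -7.2. Best-responding. ✓
The applicant (risk level low-risk), facing Premium plan: Plan X gives -5, Plan Y gives -5, Decline gives 6. Proposed Plan X is not best — profitable deviation exists. ✗
The applicant (risk level moderate-risk), facing Premium plan: Plan X gives 3, Plan Y gives 5, Decline gives 8. Proposed Decline is best. ✓
The applicant (risk level high-risk), facing Premium plan: Plan X gives 12, Plan Y gives -6, Decline gives 8. Proposed Plan X is best. ✓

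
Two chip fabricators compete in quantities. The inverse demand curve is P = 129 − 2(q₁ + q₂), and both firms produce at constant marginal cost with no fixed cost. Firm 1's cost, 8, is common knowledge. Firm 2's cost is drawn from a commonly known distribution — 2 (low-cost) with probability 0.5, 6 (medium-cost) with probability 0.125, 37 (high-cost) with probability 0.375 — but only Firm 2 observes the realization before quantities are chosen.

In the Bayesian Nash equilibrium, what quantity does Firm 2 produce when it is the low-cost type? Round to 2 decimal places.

Each type of Firm 2 best-responds to q₁; Firm 1 best-responds to the expected q₂ over Firm 2's types.
Firm 2 with cost c maximizes (129 − 2(q₁+q₂) − c)·q₂, giving q₂(c) = (129 − c − 2q₁)/4.
E[c₂] = 0.5·2 + 0.125·6 + 0.375·37 = 15.625
Firm 1's FOC against E[q₂] yields q₁ = (129 − 2·8 + E[c₂])/6 = (129 − 16 + 15.625)/6 = 21.4375.
q₂(low-cost) = (129 − 2 − 2·21.4375)/4 = 21.0312.

21.03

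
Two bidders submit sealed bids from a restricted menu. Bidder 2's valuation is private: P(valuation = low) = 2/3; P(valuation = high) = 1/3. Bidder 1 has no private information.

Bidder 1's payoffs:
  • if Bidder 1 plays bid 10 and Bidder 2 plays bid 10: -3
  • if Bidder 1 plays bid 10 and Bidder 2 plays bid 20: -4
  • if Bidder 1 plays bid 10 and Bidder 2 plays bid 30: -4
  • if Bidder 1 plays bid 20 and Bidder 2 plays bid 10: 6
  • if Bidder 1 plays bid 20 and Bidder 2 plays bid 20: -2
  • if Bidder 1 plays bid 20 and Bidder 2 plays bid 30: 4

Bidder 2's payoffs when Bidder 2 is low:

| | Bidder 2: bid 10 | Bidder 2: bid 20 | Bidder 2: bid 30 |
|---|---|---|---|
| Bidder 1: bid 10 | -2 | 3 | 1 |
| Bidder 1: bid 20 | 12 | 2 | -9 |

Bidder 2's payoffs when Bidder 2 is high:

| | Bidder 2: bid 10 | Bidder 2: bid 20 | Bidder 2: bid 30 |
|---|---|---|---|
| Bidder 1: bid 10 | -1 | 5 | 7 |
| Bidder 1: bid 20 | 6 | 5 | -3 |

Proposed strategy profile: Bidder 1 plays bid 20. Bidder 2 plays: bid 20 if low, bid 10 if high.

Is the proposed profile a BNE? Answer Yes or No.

No

Bidder 1 plays bid 20: E[bid 20] = 2/3·(-2) + 1/3·(6) = 2/3; E[bid 10] = -11/3. Best-responding. ✓
Bidder 2 (valuation low), facing bid 20: bid 10 gives 12, bid 20 gives 2, bid 30 gives -9. Proposed bid 20 is not best — profitable deviation exists. ✗
Bidder 2 (valuation high), facing bid 20: bid 10 gives 6, bid 20 gives 5, bid 30 gives -3. Proposed bid 10 is best. ✓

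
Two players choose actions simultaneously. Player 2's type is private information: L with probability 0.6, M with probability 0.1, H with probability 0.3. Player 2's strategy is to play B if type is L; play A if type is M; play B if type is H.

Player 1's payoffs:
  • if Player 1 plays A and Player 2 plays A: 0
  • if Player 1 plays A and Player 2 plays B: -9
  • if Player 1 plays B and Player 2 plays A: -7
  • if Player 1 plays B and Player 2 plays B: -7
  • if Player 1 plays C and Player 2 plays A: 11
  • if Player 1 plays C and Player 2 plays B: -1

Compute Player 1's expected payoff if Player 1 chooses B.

E[B] = 0.6·(-7) + 0.1·(-7) + 0.3·(-7) = (-4.2) + (-0.7) + (-2.1) = -7

-7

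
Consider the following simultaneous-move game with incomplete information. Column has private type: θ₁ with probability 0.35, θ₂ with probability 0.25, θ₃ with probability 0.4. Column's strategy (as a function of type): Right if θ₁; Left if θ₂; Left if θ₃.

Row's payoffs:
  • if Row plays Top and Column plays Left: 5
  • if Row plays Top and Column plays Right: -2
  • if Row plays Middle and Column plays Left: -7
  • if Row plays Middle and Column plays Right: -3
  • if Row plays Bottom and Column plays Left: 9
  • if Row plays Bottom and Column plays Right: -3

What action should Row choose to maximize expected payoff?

E[Top] = 0.35·(-2) + 0.25·(5) + 0.4·(5) = 2.55
E[Middle] = 0.35·(-3) + 0.25·(-7) + 0.4·(-7) = -5.6
E[Bottom] = 0.35·(-3) + 0.25·(9) + 0.4·(9) = 4.8
Best response: Bottom (4.8 is the largest).

Bottom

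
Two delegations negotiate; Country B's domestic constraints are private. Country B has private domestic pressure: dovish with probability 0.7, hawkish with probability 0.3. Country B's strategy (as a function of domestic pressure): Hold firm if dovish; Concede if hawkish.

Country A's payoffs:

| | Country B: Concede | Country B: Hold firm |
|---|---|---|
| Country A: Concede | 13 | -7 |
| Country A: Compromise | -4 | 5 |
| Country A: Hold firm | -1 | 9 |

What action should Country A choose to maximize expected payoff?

Hold firm

E[Concede] = 0.7·(-7) + 0.3·(13) = -1
E[Compromise] = 0.7·(5) + 0.3·(-4) = 2.3
E[Hold firm] = 0.7·(9) + 0.3·(-1) = 6
Best response: Hold firm (6 is the largest).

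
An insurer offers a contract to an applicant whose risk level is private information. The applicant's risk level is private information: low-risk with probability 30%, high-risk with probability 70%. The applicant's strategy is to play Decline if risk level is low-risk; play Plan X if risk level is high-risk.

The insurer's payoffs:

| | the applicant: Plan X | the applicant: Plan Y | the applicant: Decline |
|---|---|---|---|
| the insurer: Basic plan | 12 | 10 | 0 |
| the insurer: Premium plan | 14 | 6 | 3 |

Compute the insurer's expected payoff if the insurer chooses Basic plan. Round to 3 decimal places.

8.400

E[Basic plan] = 0.3·0 + 0.7·12 = 0 + 8.4 = 8.4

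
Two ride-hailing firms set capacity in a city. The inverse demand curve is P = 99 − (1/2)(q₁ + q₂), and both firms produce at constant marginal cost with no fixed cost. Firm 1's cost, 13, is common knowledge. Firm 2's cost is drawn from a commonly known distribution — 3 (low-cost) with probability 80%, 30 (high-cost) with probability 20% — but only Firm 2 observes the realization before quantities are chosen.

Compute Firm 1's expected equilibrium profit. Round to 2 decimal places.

1472.44

Type-c best response for Firm 2: q₂(c) = (99 − c) − q₁/2.
Firm 1 maximizes expected profit; its first-order condition is 99 − q₁ − (1/2)E[q₂] − 13 = 0.
Substituting E[q₂] and solving: E[c₂] = 8.4, so q₁ = (99 − 2·13 + 8.4)/(3/2) = 54.2667.
E[P] = 99 − (1/2)·(q₁ + E[q₂]) = 40.1333; Firm 1's expected profit = (E[P] − 13)·q₁ = (40.1333 − 13)·54.2667 = 1472.44.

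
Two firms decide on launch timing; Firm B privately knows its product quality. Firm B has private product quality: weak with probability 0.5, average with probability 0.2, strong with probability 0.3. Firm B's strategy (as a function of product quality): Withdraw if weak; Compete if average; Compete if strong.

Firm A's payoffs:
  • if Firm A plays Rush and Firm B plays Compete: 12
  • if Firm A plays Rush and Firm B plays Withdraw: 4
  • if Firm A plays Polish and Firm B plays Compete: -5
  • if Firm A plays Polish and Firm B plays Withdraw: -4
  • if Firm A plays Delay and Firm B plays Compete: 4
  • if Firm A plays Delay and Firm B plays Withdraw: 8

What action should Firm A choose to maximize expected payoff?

Compute Firm A's expected payoff for each action, taking the expectation over Firm B's type.
E[Rush] = 0.5·(4) + 0.2·(12) + 0.3·(12) = 8
E[Polish] = 0.5·(-4) + 0.2·(-5) + 0.3·(-5) = -4.5
E[Delay] = 0.5·(8) + 0.2·(4) + 0.3·(4) = 6
Best response: Rush (8 is the largest).

Rush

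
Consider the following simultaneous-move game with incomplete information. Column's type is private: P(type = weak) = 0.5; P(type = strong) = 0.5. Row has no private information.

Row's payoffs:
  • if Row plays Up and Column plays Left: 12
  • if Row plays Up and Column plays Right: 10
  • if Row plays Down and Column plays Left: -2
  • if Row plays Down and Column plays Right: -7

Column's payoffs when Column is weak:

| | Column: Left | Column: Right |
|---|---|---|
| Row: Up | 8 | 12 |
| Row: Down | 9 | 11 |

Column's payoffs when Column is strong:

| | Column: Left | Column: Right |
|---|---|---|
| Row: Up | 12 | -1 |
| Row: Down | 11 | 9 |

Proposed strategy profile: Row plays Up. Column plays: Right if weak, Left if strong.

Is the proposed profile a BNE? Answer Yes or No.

Yes

A profile is a BNE iff every type of every player is best-responding given beliefs about the other side.
Row plays Up: E[Up] = 0.5·(10) + 0.5·(12) = 11; E[Down] = -4.5. Best-responding. ✓
Column (type weak), facing Up: Left gives 8, Right gives 12. Proposed Right is best. ✓
Column (type strong), facing Up: Left gives 12, Right gives -1. Proposed Left is best. ✓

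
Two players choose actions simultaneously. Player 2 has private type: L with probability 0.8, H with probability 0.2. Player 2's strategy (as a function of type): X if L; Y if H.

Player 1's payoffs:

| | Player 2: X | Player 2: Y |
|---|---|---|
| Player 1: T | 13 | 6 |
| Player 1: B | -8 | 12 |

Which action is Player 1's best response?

T

E[T] = 0.8·(13) + 0.2·(6) = 11.6
E[B] = 0.8·(-8) + 0.2·(12) = -4
Best response: T (11.6 is the largest).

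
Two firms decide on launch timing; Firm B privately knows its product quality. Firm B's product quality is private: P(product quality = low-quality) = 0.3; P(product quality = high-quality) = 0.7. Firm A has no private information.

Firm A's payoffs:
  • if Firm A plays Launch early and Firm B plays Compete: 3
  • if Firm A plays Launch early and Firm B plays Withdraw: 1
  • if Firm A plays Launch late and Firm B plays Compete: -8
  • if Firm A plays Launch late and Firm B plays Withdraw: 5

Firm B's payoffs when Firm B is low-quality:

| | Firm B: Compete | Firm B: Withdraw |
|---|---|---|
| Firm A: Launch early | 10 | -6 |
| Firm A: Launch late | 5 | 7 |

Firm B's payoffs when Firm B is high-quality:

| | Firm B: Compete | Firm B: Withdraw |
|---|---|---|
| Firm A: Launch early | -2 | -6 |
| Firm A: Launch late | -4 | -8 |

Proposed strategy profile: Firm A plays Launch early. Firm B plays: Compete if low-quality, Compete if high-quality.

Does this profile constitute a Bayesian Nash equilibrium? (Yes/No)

Yes

Firm A plays Launch early: E[Launch early] = 0.3·(3) + 0.7·(3) = 3; E[Launch late] = -8. Best-responding. ✓
Firm B (product quality low-quality), facing Launch early: Compete gives 10, Withdraw gives -6. Proposed Compete is best. ✓
Firm B (product quality high-quality), facing Launch early: Compete gives -2, Withdraw gives -6. Proposed Compete is best. ✓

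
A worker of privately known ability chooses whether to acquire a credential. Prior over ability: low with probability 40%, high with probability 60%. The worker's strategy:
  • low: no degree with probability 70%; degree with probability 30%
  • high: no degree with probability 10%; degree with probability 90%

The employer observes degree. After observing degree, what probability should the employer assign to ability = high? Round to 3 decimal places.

P(degree) = 0.4·0.3 + 0.6·0.9 = 0.66
P(high | degree) = (0.6·0.9) / 0.66 = 0.54 / 0.66 = 0.818182

0.818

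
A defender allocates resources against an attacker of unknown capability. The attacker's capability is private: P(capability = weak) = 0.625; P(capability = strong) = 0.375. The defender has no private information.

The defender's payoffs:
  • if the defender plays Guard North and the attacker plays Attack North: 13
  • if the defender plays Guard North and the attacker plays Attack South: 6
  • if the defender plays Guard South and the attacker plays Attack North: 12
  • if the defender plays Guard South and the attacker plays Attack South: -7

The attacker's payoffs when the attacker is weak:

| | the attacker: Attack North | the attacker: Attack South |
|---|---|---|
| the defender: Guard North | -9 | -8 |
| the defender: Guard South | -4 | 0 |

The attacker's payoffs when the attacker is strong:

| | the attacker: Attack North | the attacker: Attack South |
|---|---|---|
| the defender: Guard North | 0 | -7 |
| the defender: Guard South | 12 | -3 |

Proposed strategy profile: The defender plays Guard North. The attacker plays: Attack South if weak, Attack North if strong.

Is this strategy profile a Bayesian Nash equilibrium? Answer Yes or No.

Yes

The defender plays Guard North: E[Guard North] = 0.625·(6) + 0.375·(13) = 8.625; E[Guard South] = 0.125. Best-responding. ✓
The attacker (capability weak), facing Guard North: Attack North gives -9, Attack South gives -8. Proposed Attack South is best. ✓
The attacker (capability strong), facing Guard North: Attack North gives 0, Attack South gives -7. Proposed Attack North is best. ✓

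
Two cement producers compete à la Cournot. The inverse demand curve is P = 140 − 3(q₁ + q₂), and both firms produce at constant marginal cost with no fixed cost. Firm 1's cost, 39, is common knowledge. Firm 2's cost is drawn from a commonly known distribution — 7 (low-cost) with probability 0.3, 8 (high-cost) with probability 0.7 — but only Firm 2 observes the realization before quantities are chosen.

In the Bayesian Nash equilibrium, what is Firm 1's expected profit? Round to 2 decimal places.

179.93

Each type of Firm 2 best-responds to q₁; Firm 1 best-responds to the expected q₂ over Firm 2's types.
Firm 2 with cost c maximizes (140 − 3(q₁+q₂) − c)·q₂, giving q₂(c) = (140 − c − 3q₁)/6.
E[c₂] = 0.3·7 + 0.7·8 = 7.7
Firm 1's FOC against E[q₂] yields q₁ = (140 − 2·39 + E[c₂])/9 = (140 − 78 + 7.7)/9 = 7.74444.
E[P] = 140 − 3·(q₁ + E[q₂]) = 62.2333; Firm 1's expected profit = (E[P] − 39)·q₁ = (62.2333 − 39)·7.74444 = 179.929.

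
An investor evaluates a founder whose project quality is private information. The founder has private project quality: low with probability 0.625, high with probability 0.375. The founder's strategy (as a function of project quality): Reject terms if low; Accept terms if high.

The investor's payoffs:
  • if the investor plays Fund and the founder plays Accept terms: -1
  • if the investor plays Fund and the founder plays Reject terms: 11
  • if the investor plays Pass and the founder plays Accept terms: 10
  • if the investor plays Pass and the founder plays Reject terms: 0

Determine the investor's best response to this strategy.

E[Fund] = 0.625·(11) + 0.375·(-1) = 6.5
E[Pass] = 0.625·(0) + 0.375·(10) = 3.75
Best response: Fund (6.5 is the largest).

Fund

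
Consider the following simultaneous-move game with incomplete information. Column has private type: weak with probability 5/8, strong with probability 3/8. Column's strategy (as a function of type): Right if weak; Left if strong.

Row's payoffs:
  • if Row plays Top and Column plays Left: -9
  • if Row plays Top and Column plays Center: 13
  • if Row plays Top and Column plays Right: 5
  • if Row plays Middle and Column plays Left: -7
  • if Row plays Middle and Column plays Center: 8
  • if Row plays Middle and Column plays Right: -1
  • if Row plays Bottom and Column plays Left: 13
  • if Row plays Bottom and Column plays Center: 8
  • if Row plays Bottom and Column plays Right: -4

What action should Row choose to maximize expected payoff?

E[Top] = 5/8·(5) + 3/8·(-9) = -1/4
E[Middle] = 5/8·(-1) + 3/8·(-7) = -13/4
E[Bottom] = 5/8·(-4) + 3/8·(13) = 19/8
Best response: Bottom (19/8 is the largest).

Bottom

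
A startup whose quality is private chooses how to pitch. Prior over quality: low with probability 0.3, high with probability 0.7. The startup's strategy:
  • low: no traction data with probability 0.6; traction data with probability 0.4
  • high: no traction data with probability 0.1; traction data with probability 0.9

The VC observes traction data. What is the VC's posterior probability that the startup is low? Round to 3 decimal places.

0.160

Apply Bayes' rule using the sender's strategy as the likelihood.
P(traction data) = 0.3·0.4 + 0.7·0.9 = 0.75
P(low | traction data) = (0.3·0.4) / 0.75 = 0.12 / 0.75 = 0.16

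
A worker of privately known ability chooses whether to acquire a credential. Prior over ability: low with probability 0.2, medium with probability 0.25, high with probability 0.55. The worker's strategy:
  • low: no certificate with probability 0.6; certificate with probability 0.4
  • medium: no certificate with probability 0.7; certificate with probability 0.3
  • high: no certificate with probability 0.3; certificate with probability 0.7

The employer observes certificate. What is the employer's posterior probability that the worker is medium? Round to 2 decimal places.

0.14

P(certificate) = 0.2·0.4 + 0.25·0.3 + 0.55·0.7 = 0.54
P(medium | certificate) = (0.25·0.3) / 0.54 = 0.075 / 0.54 = 0.138889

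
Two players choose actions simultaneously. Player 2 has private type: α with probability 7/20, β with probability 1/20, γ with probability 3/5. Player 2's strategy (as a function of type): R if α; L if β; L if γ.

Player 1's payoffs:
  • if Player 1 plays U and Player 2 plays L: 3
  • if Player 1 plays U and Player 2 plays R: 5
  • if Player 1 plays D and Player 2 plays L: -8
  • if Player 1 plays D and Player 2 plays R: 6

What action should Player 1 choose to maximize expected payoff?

E[U] = 7/20·(5) + 1/20·(3) + 3/5·(3) = 37/10
E[D] = 7/20·(6) + 1/20·(-8) + 3/5·(-8) = -31/10
Best response: U (37/10 is the largest).

U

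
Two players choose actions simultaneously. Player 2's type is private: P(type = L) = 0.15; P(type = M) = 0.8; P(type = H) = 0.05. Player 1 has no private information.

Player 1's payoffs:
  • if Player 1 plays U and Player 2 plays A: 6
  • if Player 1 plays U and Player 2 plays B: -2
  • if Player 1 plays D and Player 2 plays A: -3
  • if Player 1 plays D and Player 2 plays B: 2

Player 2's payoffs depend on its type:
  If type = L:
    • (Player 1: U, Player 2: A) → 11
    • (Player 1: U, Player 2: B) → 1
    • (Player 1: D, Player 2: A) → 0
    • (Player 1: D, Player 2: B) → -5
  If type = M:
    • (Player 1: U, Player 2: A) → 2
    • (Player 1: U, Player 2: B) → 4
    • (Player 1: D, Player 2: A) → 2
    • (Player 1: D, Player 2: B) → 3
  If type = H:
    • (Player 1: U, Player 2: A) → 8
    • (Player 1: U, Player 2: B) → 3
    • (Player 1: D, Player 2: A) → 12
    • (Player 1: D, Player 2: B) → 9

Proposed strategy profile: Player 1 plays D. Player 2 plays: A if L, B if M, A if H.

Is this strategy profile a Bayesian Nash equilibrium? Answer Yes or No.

A profile is a BNE iff every type of every player is best-responding given beliefs about the other side.
Player 1 plays D: E[D] = 0.15·(-3) + 0.8·(2) + 0.05·(-3) = 1; E[U] = -0.4. Best-responding. ✓
Player 2 (type L), facing D: A gives 0, B gives -5. Proposed A is best. ✓
Player 2 (type M), facing D: A gives 2, B gives 3. Proposed B is best. ✓
Player 2 (type H), facing D: A gives 12, B gives 9. Proposed A is best. ✓

Yes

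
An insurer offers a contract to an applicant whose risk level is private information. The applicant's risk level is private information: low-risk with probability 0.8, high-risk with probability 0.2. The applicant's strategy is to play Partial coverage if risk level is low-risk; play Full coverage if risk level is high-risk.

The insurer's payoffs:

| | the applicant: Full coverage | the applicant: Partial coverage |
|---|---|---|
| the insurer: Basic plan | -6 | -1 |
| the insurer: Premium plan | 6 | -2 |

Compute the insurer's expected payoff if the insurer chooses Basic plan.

Take the expectation over the applicant's risk level, weighting each type's action by its prior probability.
E[Basic plan] = 0.8·(-1) + 0.2·(-6) = (-0.8) + (-1.2) = -2

-2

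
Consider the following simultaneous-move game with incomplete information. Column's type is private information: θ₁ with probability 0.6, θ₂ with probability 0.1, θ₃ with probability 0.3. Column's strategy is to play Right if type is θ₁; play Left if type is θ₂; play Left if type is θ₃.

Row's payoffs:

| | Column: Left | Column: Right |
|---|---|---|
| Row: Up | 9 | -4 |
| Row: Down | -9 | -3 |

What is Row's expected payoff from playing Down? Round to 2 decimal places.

E[Down] = 0.6·(-3) + 0.1·(-9) + 0.3·(-9) = (-1.8) + (-0.9) + (-2.7) = -5.4

-5.40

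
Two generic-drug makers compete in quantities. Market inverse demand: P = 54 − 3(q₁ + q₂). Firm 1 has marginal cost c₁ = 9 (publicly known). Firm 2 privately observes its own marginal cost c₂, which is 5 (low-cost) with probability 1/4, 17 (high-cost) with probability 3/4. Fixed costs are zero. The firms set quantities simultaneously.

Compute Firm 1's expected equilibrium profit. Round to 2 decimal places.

92.59

Each type of Firm 2 best-responds to q₁; Firm 1 best-responds to the expected q₂ over Firm 2's types.
Firm 2 with cost c maximizes (54 − 3(q₁+q₂) − c)·q₂, giving q₂(c) = (54 − c − 3q₁)/6.
E[c₂] = 1/4·5 + 3/4·17 = 14
Firm 1's FOC against E[q₂] yields q₁ = (54 − 2·9 + E[c₂])/9 = (54 − 18 + 14)/9 = 5.55556.
E[P] = 54 − 3·(q₁ + E[q₂]) = 25.6667; Firm 1's expected profit = (E[P] − 9)·q₁ = (25.6667 − 9)·5.55556 = 92.5926.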